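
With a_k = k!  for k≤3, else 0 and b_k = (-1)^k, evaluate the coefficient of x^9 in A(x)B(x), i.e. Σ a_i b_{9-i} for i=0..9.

Write out a_i and b_{9-i} for i = 0,…,9 and sum the products.
Σ = 1·(-1) + 1·1 + 2·(-1) + 6·1 + 0·(-1) + 0·1 + 0·(-1) + 0·1 + 0·(-1) + 0·1 = 4.

4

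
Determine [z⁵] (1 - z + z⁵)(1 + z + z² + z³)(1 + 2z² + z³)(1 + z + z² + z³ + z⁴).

3

(1 - z + z⁵) has coefficients 1,-1,0,0,0,1 for degrees 0…5.
(1 + z + z² + z³) has coefficients 1,1,1,1,0,0 for degrees 0…5.
Multiplying by (1 + 2z² + z³) gives running coefficients 1,1,3,4,3,3 for degrees 0…5.
Finally multiplying by (1 + z + z² + z³ + z⁴), the product of all factors after the first has coefficients 1,2,5,9,12,14 for degrees 0…5.
[z⁵] = 1·14 − 1·12 + 1·1 = 3.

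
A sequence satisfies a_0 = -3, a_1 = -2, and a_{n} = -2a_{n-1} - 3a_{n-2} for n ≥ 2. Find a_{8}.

The ordinary generating function has denominator 1 + 2q + 3q^2.
Iterating the recurrence: a_0,…,a_{8} = -3, -2, 13, -20, 1, 58, -119, 64, 229.

229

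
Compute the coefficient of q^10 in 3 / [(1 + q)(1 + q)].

33

The denominator gives the recurrence a_n = −2a_(n−1) − a_(n−2) for n ≥ 2; the numerator fixes a_0 = 3, a_1 = -6.
Iterating: 3, -6, 9, -12, 15, -18, 21, -24, 27, -30, 33, so a_10 = 33.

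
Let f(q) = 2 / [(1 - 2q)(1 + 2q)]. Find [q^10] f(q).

2048

Partial fractions give a closed form: a_n = (1)·2^n + (1)·(-2)^n.
At n = 10: a_10 = 2048.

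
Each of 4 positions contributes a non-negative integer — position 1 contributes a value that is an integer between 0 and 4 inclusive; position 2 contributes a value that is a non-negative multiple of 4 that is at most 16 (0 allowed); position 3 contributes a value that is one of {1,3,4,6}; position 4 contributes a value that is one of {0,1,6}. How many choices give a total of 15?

The generating function for the choices is (1 + x + x^2 + x^3 + x^4)·(1 + x^4 + x^8 + x^12 + x^16)·(x + x^3 + x^4 + x^6)·(1 + x + x^6); the count is [x^15].
(1 + x + x^2 + x^3 + x^4) has coefficients 1,1,1,1,1 for degrees 0…4.
(1 + x^4 + x^8 + x^12 + x^16) has coefficients 1,0,0,0,1,0,0,0,1,0,0,0,1,0,0,0 for degrees 0…15.
Multiplying by (x + x^3 + x^4 + x^6) gives running coefficients 0,1,0,1,1,1,1,1,1,1,1,1,1,1,1,1 for degrees 0…15.
Finally multiplying by (1 + x + x^6), the product of all factors after the first has coefficients 0,1,1,1,2,2,2,3,2,3,3,3,3,3,3,3 for degrees 0…15.
[x^15] = 1·3 + 1·3 + 1·3 + 1·3 + 1·3 = 15.

15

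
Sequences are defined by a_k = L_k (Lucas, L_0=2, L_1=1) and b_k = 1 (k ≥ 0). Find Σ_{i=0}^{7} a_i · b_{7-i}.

75

This is [x^7] in the product of the two ordinary generating functions.
Σ = 2·1 + 1·1 + 3·1 + 4·1 + 7·1 + 11·1 + 18·1 + 29·1 = 75.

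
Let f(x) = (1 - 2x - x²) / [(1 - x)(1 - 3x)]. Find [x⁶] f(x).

244

The denominator gives the recurrence a_n = 4a_(n−1) − 3a_(n−2) for n ≥ 3; the numerator fixes a_0 = 1, a_1 = 2, a_2 = 4.
Iterating: 1, 2, 4, 10, 28, 82, 244, so a_6 = 244.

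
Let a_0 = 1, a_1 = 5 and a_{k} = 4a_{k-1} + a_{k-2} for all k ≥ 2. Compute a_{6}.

6765

The ordinary generating function has denominator 1 - 4q - q^2.
Iterating the recurrence: a_0,…,a_{6} = 1, 5, 21, 89, 377, 1597, 6765.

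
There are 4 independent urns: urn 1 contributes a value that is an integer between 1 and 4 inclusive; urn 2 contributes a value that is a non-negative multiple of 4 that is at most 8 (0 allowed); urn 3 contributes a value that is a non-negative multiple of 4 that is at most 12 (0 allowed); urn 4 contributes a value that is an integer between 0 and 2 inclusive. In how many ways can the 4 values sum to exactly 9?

7

The generating function for the choices is (t + t² + t³ + t⁴)·(1 + t⁴ + t⁸)·(1 + t⁴ + t⁸ + t¹²)·(1 + t + t²); the count is [t⁹].
(t + t² + t³ + t⁴) has coefficients 0,1,1,1,1 for degrees 0…4.
(1 + t⁴ + t⁸) has coefficients 1,0,0,0,1,0,0,0,1,0 for degrees 0…9.
Multiplying by (1 + t⁴ + t⁸ + t¹²) gives running coefficients 1,0,0,0,2,0,0,0,3,0 for degrees 0…9.
Finally multiplying by (1 + t + t²), the product of all factors after the first has coefficients 1,1,1,0,2,2,2,0,3,3 for degrees 0…9.
[t⁹] = 1·3 + 1·0 + 1·2 + 1·2 = 7.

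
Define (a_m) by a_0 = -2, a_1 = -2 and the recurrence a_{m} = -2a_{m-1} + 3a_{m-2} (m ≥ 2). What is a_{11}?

-2

The ordinary generating function has denominator 1 + 2x - 3x^2.
Iterating the recurrence: a_0,…,a_{11} = -2, -2, -2, -2, -2, -2, -2, -2, -2, -2, -2, -2.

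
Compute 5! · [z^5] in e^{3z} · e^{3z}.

The EGF product rule gives c_5 = Σ_{k_1+k_2=5} C(5; k_1,k_2) · ∏ g_i(k_i), where e^{3z} gives (3)^k; e^{3z} gives (3)^k.
g_1(k) for k = 0…5: 1, 3, 9, 27, 81, 243.
g_2(k) for k = 0…5: 1, 3, 9, 27, 81, 243.
c_5 = Σ_k C(5,k)·g_1(k)·g_2(5−k) = 1·1·243 + 5·3·81 + 10·9·27 + 10·27·9 + 5·81·3 + 1·243·1 = 243 + 1215 + 2430 + 2430 + 1215 + 243 = 7776.

7776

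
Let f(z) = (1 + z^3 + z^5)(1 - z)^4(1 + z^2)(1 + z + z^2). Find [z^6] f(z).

(1 + z^3 + z^5) has coefficients 1,0,0,1,0,1 for degrees 0…5.
(1 - z)^4 has coefficients 1,-4,6,-4,1,0,0 for degrees 0…6.
Multiplying by (1 + z^2) gives running coefficients 1,-4,7,-8,7,-4,1 for degrees 0…6.
Finally multiplying by (1 + z + z^2), the product of all factors after the first has coefficients 1,-3,4,-5,6,-5,4 for degrees 0…6.
[z^6] = 1·4 + 1·(-5) + 1·(-3) = -4.

-4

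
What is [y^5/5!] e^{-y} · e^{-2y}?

-243

The EGF product rule gives c_5 = Σ_{k_1+k_2=5} C(5; k_1,k_2) · ∏ g_i(k_i), where e^{-y} gives (-1)^k; e^{-2y} gives (-2)^k.
g_1(k) for k = 0…5: 1, -1, 1, -1, 1, -1.
g_2(k) for k = 0…5: 1, -2, 4, -8, 16, -32.
c_5 = Σ_k C(5,k)·g_1(k)·g_2(5−k) = 1·1·(-32) + 5·(-1)·16 + 10·1·(-8) + 10·(-1)·4 + 5·1·(-2) + 1·(-1)·1 = −32 − 80 − 80 − 40 − 10 − 1 = -243.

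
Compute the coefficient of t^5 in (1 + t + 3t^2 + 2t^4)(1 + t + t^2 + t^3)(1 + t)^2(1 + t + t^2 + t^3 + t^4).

74

(1 + t + 3t^2 + 2t^4) has coefficients 1,1,3,0,2 for degrees 0…4.
(1 + t + t^2 + t^3) has coefficients 1,1,1,1,0,0 for degrees 0…5.
Multiplying by (1 + t)^2 gives running coefficients 1,3,4,4,3,1 for degrees 0…5.
Finally multiplying by (1 + t + t^2 + t^3 + t^4), the product of all factors after the first has coefficients 1,4,8,12,15,15 for degrees 0…5.
[t^5] = 1·15 + 1·15 + 3·12 + 2·4 = 74.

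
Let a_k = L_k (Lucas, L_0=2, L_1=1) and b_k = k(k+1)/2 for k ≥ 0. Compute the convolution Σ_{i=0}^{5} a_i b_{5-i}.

77

Write out a_i and b_{5-i} for i = 0,…,5 and sum the products.
Σ = 2·15 + 1·10 + 3·6 + 4·3 + 7·1 + 11·0 = 77.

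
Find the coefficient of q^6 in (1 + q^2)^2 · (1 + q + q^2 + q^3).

1

(1 + q^2)^2 has coefficients 1,0,2,0,1 for degrees 0…4.
(1 + q + q^2 + q^3) has coefficients 1,1,1,1,0,0,0 for degrees 0…6.
[q^6] = 1·0 + 2·0 + 1·1 = 1.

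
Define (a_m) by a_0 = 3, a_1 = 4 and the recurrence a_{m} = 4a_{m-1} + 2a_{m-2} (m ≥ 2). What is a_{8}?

The ordinary generating function has denominator 1 - 4q - 2q^2.
Iterating the recurrence: a_0,…,a_{8} = 3, 4, 22, 96, 428, 1904, 8472, 37696, 167728.

167728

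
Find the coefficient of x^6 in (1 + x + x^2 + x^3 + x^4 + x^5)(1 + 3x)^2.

(1 + x + x^2 + x^3 + x^4 + x^5) has coefficients 1,1,1,1,1,1 for degrees 0…5.
(1 + 3x)^2 has coefficients 1,6,9,0,0,0,0 for degrees 0…6.
[x^6] = 1·0 + 1·0 + 1·0 + 1·0 + 1·9 + 1·6 = 15.

15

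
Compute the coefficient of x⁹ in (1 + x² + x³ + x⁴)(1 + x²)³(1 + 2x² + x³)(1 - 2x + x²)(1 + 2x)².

-44

(1 + x² + x³ + x⁴) has coefficients 1,0,1,1,1 for degrees 0…4.
(1 + x²)³ has coefficients 1,0,3,0,3,0,1,0,0,0 for degrees 0…9.
Multiplying by (1 + 2x² + x³) gives running coefficients 1,0,5,1,9,3,7,3,2,1 for degrees 0…9.
Multiplying by (1 - 2x + x²) gives running coefficients 1,-2,6,-9,12,-14,10,-8,3,0 for degrees 0…9.
Finally multiplying by (1 + 2x)², the product of all factors after the first has coefficients 1,2,2,7,0,-2,2,-24,11,-20 for degrees 0…9.
[x⁹] = 1·(-20) + 1·(-24) + 1·2 + 1·(-2) = -44.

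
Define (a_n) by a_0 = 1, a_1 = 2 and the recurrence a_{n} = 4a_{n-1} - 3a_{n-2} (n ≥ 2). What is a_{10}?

The ordinary generating function has denominator 1 - 4z + 3z^2.
Iterating the recurrence: a_0,…,a_{10} = 1, 2, 5, 14, 41, 122, 365, 1094, 3281, 9842, 29525.

29525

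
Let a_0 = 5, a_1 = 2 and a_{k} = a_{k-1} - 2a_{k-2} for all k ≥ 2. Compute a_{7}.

The ordinary generating function has denominator 1 - t + 2t^2.
Iterating the recurrence: a_0,…,a_{7} = 5, 2, -8, -12, 4, 28, 20, -36.

-36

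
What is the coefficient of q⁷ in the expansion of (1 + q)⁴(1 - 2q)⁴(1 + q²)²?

-28

(1 + q)⁴ has coefficients 1,4,6,4,1 for degrees 0…4.
(1 - 2q)⁴ has coefficients 1,-8,24,-32,16,0,0,0 for degrees 0…7.
Finally multiplying by (1 + q²)², the product of all factors after the first has coefficients 1,-8,26,-48,65,-72,56,-32 for degrees 0…7.
[q⁷] = 1·(-32) + 4·56 + 6·(-72) + 4·65 + 1·(-48) = -28.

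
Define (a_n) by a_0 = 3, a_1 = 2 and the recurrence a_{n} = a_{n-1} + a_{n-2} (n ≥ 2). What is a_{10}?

The ordinary generating function has denominator 1 - y - y^2.
Iterating the recurrence: a_0,…,a_{10} = 3, 2, 5, 7, 12, 19, 31, 50, 81, 131, 212.

212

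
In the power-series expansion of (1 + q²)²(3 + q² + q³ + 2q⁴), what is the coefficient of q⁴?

(1 + q²)² has coefficients 1,0,2,0,1 for degrees 0…4.
(3 + q² + q³ + 2q⁴) has coefficients 3,0,1,1,2 for degrees 0…4.
[q⁴] = 1·2 + 2·1 + 1·3 = 7.

7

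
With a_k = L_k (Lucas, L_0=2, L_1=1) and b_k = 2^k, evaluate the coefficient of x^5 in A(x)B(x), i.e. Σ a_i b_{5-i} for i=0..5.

145

The convolution is the t^5 coefficient of A(t)B(t).
Σ = 2·32 + 1·16 + 3·8 + 4·4 + 7·2 + 11·1 = 145.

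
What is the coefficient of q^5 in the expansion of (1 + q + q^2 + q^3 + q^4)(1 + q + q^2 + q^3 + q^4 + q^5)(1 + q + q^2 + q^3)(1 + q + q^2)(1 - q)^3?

(1 + q + q^2 + q^3 + q^4) has coefficients 1,1,1,1,1 for degrees 0…4.
(1 + q + q^2 + q^3 + q^4 + q^5) has coefficients 1,1,1,1,1,1 for degrees 0…5.
Multiplying by (1 + q + q^2 + q^3) gives running coefficients 1,2,3,4,4,4 for degrees 0…5.
Multiplying by (1 + q + q^2) gives running coefficients 1,3,6,9,11,12 for degrees 0…5.
Finally multiplying by (1 - q)^3, the product of all factors after the first has coefficients 1,0,0,-1,-1,0 for degrees 0…5.
[q^5] = 1·0 + 1·(-1) + 1·(-1) + 1·0 + 1·0 = -2.

-2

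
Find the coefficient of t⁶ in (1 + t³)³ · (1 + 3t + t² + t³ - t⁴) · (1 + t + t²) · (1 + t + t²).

45

(1 + t³)³ has coefficients 1,0,0,3,0,0,3 for degrees 0…6.
(1 + 3t + t² + t³ - t⁴) has coefficients 1,3,1,1,-1,0,0 for degrees 0…6.
Multiplying by (1 + t + t²) gives running coefficients 1,4,5,5,1,0,-1 for degrees 0…6.
Finally multiplying by (1 + t + t²), the product of all factors after the first has coefficients 1,5,10,14,11,6,0 for degrees 0…6.
[t⁶] = 1·0 + 3·14 + 3·1 = 45.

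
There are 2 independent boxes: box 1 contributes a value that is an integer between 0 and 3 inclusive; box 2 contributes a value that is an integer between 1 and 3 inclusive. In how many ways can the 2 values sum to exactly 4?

The generating function for the choices is (1 + q + q² + q³)·(q + q² + q³); the count is [q⁴].
(1 + q + q² + q³) has coefficients 1,1,1,1 for degrees 0…3.
(q + q² + q³) has coefficients 0,1,1,1,0 for degrees 0…4.
[q⁴] = 1·0 + 1·1 + 1·1 + 1·1 = 3.

3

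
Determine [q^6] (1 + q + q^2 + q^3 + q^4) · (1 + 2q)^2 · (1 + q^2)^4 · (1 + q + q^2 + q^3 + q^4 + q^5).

(1 + q + q^2 + q^3 + q^4) has coefficients 1,1,1,1,1 for degrees 0…4.
(1 + 2q)^2 has coefficients 1,4,4,0,0,0,0 for degrees 0…6.
Multiplying by (1 + q^2)^4 gives running coefficients 1,4,8,16,22,24,28 for degrees 0…6.
Finally multiplying by (1 + q + q^2 + q^3 + q^4 + q^5), the product of all factors after the first has coefficients 1,5,13,29,51,75,102 for degrees 0…6.
[q^6] = 1·102 + 1·75 + 1·51 + 1·29 + 1·13 = 270.

270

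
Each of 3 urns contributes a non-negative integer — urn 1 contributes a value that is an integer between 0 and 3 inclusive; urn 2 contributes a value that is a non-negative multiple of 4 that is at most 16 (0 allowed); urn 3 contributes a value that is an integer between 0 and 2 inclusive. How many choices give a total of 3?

3

The generating function for the choices is (1 + z + z^2 + z^3)·(1 + z^4 + z^8 + z^12 + z^16)·(1 + z + z^2); the count is [z^3].
(1 + z + z^2 + z^3) has coefficients 1,1,1,1 for degrees 0…3.
(1 + z^4 + z^8 + z^12 + z^16) has coefficients 1,0,0,0 for degrees 0…3.
Finally multiplying by (1 + z + z^2), the product of all factors after the first has coefficients 1,1,1,0 for degrees 0…3.
[z^3] = 1·0 + 1·1 + 1·1 + 1·1 = 3.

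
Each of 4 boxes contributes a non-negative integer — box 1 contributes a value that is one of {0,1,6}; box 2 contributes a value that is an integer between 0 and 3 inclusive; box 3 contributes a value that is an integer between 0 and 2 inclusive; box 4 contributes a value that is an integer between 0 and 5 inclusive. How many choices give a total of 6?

24

The generating function for the choices is (1 + t + t^6)·(1 + t + t^2 + t^3)·(1 + t + t^2)·(1 + t + t^2 + t^3 + t^4 + t^5); the count is [t^6].
(1 + t + t^6) has coefficients 1,1,0,0,0,0,1 for degrees 0…6.
(1 + t + t^2 + t^3) has coefficients 1,1,1,1,0,0,0 for degrees 0…6.
Multiplying by (1 + t + t^2) gives running coefficients 1,2,3,3,2,1,0 for degrees 0…6.
Finally multiplying by (1 + t + t^2 + t^3 + t^4 + t^5), the product of all factors after the first has coefficients 1,3,6,9,11,12,11 for degrees 0…6.
[t^6] = 1·11 + 1·12 + 1·1 = 24.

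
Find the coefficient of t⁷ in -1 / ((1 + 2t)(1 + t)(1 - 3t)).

-882

Partial fractions give a closed form: a_n = (-4/5)·(-2)^n + (1/4)·(-1)^n + (-9/20)·3^n.
At n = 7: a_7 = -882.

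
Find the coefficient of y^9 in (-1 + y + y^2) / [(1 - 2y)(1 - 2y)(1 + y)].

The denominator gives the recurrence a_n = 3a_(n−1) − 4a_(n−3) for n ≥ 3; the numerator fixes a_0 = -1, a_1 = -2, a_2 = -5.
Iterating: -1, -2, -5, -11, -25, -55, -121, -263, -569, -1223, so a_9 = -1223.

-1223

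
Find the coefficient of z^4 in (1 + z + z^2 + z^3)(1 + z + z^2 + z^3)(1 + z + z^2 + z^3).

12

(1 + z + z^2 + z^3) has coefficients 1,1,1,1 for degrees 0…3.
(1 + z + z^2 + z^3) has coefficients 1,1,1,1,0 for degrees 0…4.
Finally multiplying by (1 + z + z^2 + z^3), the product of all factors after the first has coefficients 1,2,3,4,3 for degrees 0…4.
[z^4] = 1·3 + 1·4 + 1·3 + 1·2 = 12.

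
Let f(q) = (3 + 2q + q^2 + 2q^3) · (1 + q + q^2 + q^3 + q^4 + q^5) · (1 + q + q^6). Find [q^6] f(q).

(3 + 2q + q^2 + 2q^3) has coefficients 3,2,1,2 for degrees 0…3.
(1 + q + q^2 + q^3 + q^4 + q^5) has coefficients 1,1,1,1,1,1,0 for degrees 0…6.
Finally multiplying by (1 + q + q^6), the product of all factors after the first has coefficients 1,2,2,2,2,2,2 for degrees 0…6.
[q^6] = 3·2 + 2·2 + 1·2 + 2·2 = 16.

16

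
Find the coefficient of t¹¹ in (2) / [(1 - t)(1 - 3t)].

Partial fractions give a closed form: a_n = (-1)·1^n + (3)·3^n.
At n = 11: a_11 = 531440.

531440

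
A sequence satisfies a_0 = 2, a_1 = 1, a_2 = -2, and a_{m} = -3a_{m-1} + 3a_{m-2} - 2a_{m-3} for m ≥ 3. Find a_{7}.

1339

The ordinary generating function has denominator 1 + 3t - 3t^2 + 2t^3.
Iterating the recurrence: a_0,…,a_{7} = 2, 1, -2, 5, -23, 88, -343, 1339.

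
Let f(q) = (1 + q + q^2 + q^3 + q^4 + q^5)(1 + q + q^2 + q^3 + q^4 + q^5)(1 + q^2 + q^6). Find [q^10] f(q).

9

(1 + q + q^2 + q^3 + q^4 + q^5) has coefficients 1,1,1,1,1,1 for degrees 0…5.
(1 + q + q^2 + q^3 + q^4 + q^5) has coefficients 1,1,1,1,1,1,0,0,0,0,0 for degrees 0…10.
Finally multiplying by (1 + q^2 + q^6), the product of all factors after the first has coefficients 1,1,2,2,2,2,2,2,1,1,1 for degrees 0…10.
[q^10] = 1·1 + 1·1 + 1·1 + 1·2 + 1·2 + 1·2 = 9.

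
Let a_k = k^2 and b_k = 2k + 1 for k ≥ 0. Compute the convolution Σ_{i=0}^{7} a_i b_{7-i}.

532

The convolution is the t^7 coefficient of A(t)B(t).
Σ = 0·15 + 1·13 + 4·11 + 9·9 + 16·7 + 25·5 + 36·3 + 49·1 = 532.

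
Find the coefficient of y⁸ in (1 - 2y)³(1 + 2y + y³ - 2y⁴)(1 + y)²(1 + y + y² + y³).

-39

(1 - 2y)³ has coefficients 1,-6,12,-8 for degrees 0…3.
(1 + 2y + y³ - 2y⁴) has coefficients 1,2,0,1,-2,0,0,0,0 for degrees 0…8.
Multiplying by (1 + y)² gives running coefficients 1,4,5,3,0,-3,-2,0,0 for degrees 0…8.
Finally multiplying by (1 + y + y² + y³), the product of all factors after the first has coefficients 1,5,10,13,12,5,-2,-5,-5 for degrees 0…8.
[y⁸] = 1·(-5) − 6·(-5) + 12·(-2) − 8·5 = -39.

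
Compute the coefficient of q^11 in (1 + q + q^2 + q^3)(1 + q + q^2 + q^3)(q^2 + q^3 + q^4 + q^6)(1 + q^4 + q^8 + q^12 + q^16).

16

(1 + q + q^2 + q^3) has coefficients 1,1,1,1 for degrees 0…3.
(1 + q + q^2 + q^3) has coefficients 1,1,1,1,0,0,0,0,0,0,0,0 for degrees 0…11.
Multiplying by (q^2 + q^3 + q^4 + q^6) gives running coefficients 0,0,1,2,3,3,3,2,1,1,0,0 for degrees 0…11.
Finally multiplying by (1 + q^4 + q^8 + q^12 + q^16), the product of all factors after the first has coefficients 0,0,1,2,3,3,4,4,4,4,4,4 for degrees 0…11.
[q^11] = 1·4 + 1·4 + 1·4 + 1·4 = 16.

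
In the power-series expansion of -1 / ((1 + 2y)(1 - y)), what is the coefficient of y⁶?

Partial fractions give a closed form: a_n = (-2/3)·(-2)^n + (-1/3)·1^n.
At n = 6: a_6 = -43.

-43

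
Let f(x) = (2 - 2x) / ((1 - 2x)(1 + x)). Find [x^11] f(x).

The denominator gives the recurrence a_n = a_(n−1) + 2a_(n−2) for n ≥ 2; the numerator fixes a_0 = 2, a_1 = 0.
Iterating: 2, 0, 4, 4, 12, 20, 44, 84, 172, 340, 684, 1364, so a_11 = 1364.

1364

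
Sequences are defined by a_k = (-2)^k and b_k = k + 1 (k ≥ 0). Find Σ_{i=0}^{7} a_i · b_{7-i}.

-54

The convolution is the t^7 coefficient of A(t)B(t).
Σ = 1·8 − 2·7 + 4·6 − 8·5 + 16·4 − 32·3 + 64·2 − 128·1 = -54.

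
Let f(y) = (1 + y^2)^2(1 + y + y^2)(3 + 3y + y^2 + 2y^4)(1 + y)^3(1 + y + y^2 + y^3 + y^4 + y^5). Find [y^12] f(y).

339

(1 + y^2)^2 has coefficients 1,0,2,0,1 for degrees 0…4.
(1 + y + y^2) has coefficients 1,1,1,0,0,0,0,0,0,0,0,0,0 for degrees 0…12.
Multiplying by (3 + 3y + y^2 + 2y^4) gives running coefficients 3,6,7,4,3,2,2,0,0,0,0,0,0 for degrees 0…12.
Multiplying by (1 + y)^3 gives running coefficients 3,15,34,46,42,30,21,15,8,2,0,0,0 for degrees 0…12.
Finally multiplying by (1 + y + y^2 + y^3 + y^4 + y^5), the product of all factors after the first has coefficients 3,18,52,98,140,170,188,188,162,118,76,46,25 for degrees 0…12.
[y^12] = 1·25 + 2·76 + 1·162 = 339.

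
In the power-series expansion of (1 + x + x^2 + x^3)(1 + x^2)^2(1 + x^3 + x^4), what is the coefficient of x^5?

(1 + x + x^2 + x^3) has coefficients 1,1,1,1 for degrees 0…3.
(1 + x^2)^2 has coefficients 1,0,2,0,1,0 for degrees 0…5.
Finally multiplying by (1 + x^3 + x^4), the product of all factors after the first has coefficients 1,0,2,1,2,2 for degrees 0…5.
[x^5] = 1·2 + 1·2 + 1·1 + 1·2 = 7.

7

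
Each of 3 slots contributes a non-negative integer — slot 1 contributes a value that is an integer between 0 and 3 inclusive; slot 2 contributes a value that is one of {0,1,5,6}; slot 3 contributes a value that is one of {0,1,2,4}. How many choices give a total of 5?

The generating function for the choices is (1 + q + q² + q³)·(1 + q + q⁵ + q⁶)·(1 + q + q² + q⁴); the count is [q⁵].
(1 + q + q² + q³) has coefficients 1,1,1,1 for degrees 0…3.
(1 + q + q⁵ + q⁶) has coefficients 1,1,0,0,0,1 for degrees 0…5.
Finally multiplying by (1 + q + q² + q⁴), the product of all factors after the first has coefficients 1,2,2,1,1,2 for degrees 0…5.
[q⁵] = 1·2 + 1·1 + 1·1 + 1·2 = 6.

6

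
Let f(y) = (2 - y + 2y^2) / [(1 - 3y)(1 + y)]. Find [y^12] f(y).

752876

The denominator gives the recurrence a_n = 2a_(n−1) + 3a_(n−2) for n ≥ 3; the numerator fixes a_0 = 2, a_1 = 3, a_2 = 14.
Iterating: 2, 3, 14, 37, 116, 343, 1034, 3097, 9296, 27883, 83654, 250957, 752876, so a_12 = 752876.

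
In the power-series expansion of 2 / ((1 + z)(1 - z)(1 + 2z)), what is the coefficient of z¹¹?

Partial fractions give a closed form: a_n = (-1)·(-1)^n + (1/3)·1^n + (8/3)·(-2)^n.
At n = 11: a_11 = -5460.

-5460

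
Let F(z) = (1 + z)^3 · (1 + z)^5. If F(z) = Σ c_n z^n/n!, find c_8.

40320

The EGF product rule gives c_8 = Σ_{k_1+k_2=8} C(8; k_1,k_2) · ∏ g_i(k_i), where (1+z)^3 gives the falling factorial (3)_k; (1+z)^5 gives the falling factorial (5)_k.
g_1(k) for k = 0…8: 1, 3, 6, 6, 0, 0, 0, 0, 0.
g_2(k) for k = 0…8: 1, 5, 20, 60, 120, 120, 0, 0, 0.
c_8 = Σ_k C(8,k)·g_1(k)·g_2(8−k) = 56·6·120 = 40320.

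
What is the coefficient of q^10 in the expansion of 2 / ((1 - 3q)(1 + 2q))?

71678

The denominator gives the recurrence a_n = a_(n−1) + 6a_(n−2) for n ≥ 2; the numerator fixes a_0 = 2, a_1 = 2.
Iterating: 2, 2, 14, 26, 110, 266, 926, 2522, 8078, 23210, 71678, so a_10 = 71678.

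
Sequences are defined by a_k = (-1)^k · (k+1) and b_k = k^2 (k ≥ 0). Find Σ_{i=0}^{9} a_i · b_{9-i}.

This is [x^9] in the product of the two ordinary generating functions.
Σ = 1·81 − 2·64 + 3·49 − 4·36 + 5·25 − 6·16 + 7·9 − 8·4 + 9·1 − 10·0 = 25.

25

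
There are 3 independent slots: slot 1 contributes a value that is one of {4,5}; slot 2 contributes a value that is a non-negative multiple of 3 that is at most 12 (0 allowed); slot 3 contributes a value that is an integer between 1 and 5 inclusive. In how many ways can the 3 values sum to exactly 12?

4

The generating function for the choices is (y^4 + y^5)·(1 + y^3 + y^6 + y^9 + y^12)·(y + y^2 + y^3 + y^4 + y^5); the count is [y^12].
(y^4 + y^5) has coefficients 0,0,0,0,1,1 for degrees 0…5.
(1 + y^3 + y^6 + y^9 + y^12) has coefficients 1,0,0,1,0,0,1,0,0,1,0,0,1 for degrees 0…12.
Finally multiplying by (y + y^2 + y^3 + y^4 + y^5), the product of all factors after the first has coefficients 0,1,1,1,2,2,1,2,2,1,2,2,1 for degrees 0…12.
[y^12] = 1·2 + 1·2 = 4.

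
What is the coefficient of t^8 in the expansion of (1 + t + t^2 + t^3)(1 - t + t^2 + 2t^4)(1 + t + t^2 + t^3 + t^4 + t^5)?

10

(1 + t + t^2 + t^3) has coefficients 1,1,1,1 for degrees 0…3.
(1 - t + t^2 + 2t^4) has coefficients 1,-1,1,0,2,0,0,0,0 for degrees 0…8.
Finally multiplying by (1 + t + t^2 + t^3 + t^4 + t^5), the product of all factors after the first has coefficients 1,0,1,1,3,3,2,3,2 for degrees 0…8.
[t^8] = 1·2 + 1·3 + 1·2 + 1·3 = 10.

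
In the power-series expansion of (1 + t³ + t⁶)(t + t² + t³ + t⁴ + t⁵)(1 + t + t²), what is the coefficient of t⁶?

5

(1 + t³ + t⁶) has coefficients 1,0,0,1,0,0,1 for degrees 0…6.
(t + t² + t³ + t⁴ + t⁵) has coefficients 0,1,1,1,1,1,0 for degrees 0…6.
Finally multiplying by (1 + t + t²), the product of all factors after the first has coefficients 0,1,2,3,3,3,2 for degrees 0…6.
[t⁶] = 1·2 + 1·3 + 1·0 = 5.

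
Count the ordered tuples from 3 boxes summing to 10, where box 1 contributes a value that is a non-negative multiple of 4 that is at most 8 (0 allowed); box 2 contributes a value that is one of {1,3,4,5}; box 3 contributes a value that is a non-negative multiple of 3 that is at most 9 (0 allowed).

The generating function for the choices is (1 + z⁴ + z⁸)·(z + z³ + z⁴ + z⁵)·(1 + z³ + z⁶ + z⁹); the count is [z¹⁰].
(1 + z⁴ + z⁸) has coefficients 1,0,0,0,1,0,0,0,1 for degrees 0…8.
(z + z³ + z⁴ + z⁵) has coefficients 0,1,0,1,1,1,0,0,0,0,0 for degrees 0…10.
Finally multiplying by (1 + z³ + z⁶ + z⁹), the product of all factors after the first has coefficients 0,1,0,1,2,1,1,2,1,1,2 for degrees 0…10.
[z¹⁰] = 1·2 + 1·1 + 1·0 = 3.

3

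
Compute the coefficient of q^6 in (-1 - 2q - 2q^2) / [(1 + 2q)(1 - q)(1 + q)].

Partial fractions give a closed form: a_n = (-2/3)·(-2)^n + (-5/6)·1^n + (1/2)·(-1)^n.
At n = 6: a_6 = -43.

-43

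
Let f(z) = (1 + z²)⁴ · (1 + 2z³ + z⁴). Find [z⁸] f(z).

(1 + z²)⁴ has coefficients 1,0,4,0,6,0,4,0,1 for degrees 0…8.
(1 + 2z³ + z⁴) has coefficients 1,0,0,2,1,0,0,0,0 for degrees 0…8.
[z⁸] = 1·0 + 4·0 + 6·1 + 4·0 + 1·1 = 7.

7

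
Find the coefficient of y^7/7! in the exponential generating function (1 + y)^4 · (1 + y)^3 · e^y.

The EGF product rule gives c_7 = Σ_{k_1+k_2+k_3=7} C(7; k_1,k_2,k_3) · ∏ g_i(k_i), where (1+y)^4 gives the falling factorial (4)_k; (1+y)^3 gives the falling factorial (3)_k; e^y gives (1)^k.
g_1(k) for k = 0…7: 1, 4, 12, 24, 24, 0, 0, 0.
g_2(k) for k = 0…7: 1, 3, 6, 6, 0, 0, 0, 0.
g_3(k) for k = 0…7: 1, 1, 1, 1, 1, 1, 1, 1.
First combine the last two factors: h(k) = Σ_j C(k,j)·g_2(j)·g_3(k−j) for k = 0…7: 1, 4, 13, 34, 73, 136, 229, 358.
c_7 = Σ_k C(7,k)·g_1(k)·h(7−k) = 1·1·358 + 7·4·229 + 21·12·136 + 35·24·73 + 35·24·34 = 358 + 6412 + 34272 + 61320 + 28560 = 130922.

130922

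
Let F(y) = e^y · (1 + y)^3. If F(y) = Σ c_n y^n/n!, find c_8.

The EGF product rule gives c_8 = Σ_{k_1+k_2=8} C(8; k_1,k_2) · ∏ g_i(k_i), where e^y gives (1)^k; (1+y)^3 gives the falling factorial (3)_k.
g_1(k) for k = 0…8: 1, 1, 1, 1, 1, 1, 1, 1, 1.
g_2(k) for k = 0…8: 1, 3, 6, 6, 0, 0, 0, 0, 0.
c_8 = Σ_k C(8,k)·g_1(k)·g_2(8−k) = 56·1·6 + 28·1·6 + 8·1·3 + 1·1·1 = 336 + 168 + 24 + 1 = 529.

529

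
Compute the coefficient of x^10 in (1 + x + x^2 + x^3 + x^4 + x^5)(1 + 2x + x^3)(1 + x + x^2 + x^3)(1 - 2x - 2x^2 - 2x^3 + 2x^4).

(1 + x + x^2 + x^3 + x^4 + x^5) has coefficients 1,1,1,1,1,1 for degrees 0…5.
(1 + 2x + x^3) has coefficients 1,2,0,1,0,0,0,0,0,0,0 for degrees 0…10.
Multiplying by (1 + x + x^2 + x^3) gives running coefficients 1,3,3,4,3,1,1,0,0,0,0 for degrees 0…10.
Finally multiplying by (1 - 2x - 2x^2 - 2x^3 + 2x^4), the product of all factors after the first has coefficients 1,1,-5,-10,-15,-13,-9,-2,2,0,2 for degrees 0…10.
[x^10] = 1·2 + 1·0 + 1·2 + 1·(-2) + 1·(-9) + 1·(-13) = -20.

-20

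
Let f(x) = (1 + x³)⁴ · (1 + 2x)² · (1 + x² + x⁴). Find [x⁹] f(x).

(1 + x³)⁴ has coefficients 1,0,0,4,0,0,6,0,0,4 for degrees 0…9.
(1 + 2x)² has coefficients 1,4,4,0,0,0,0,0,0,0 for degrees 0…9.
Finally multiplying by (1 + x² + x⁴), the product of all factors after the first has coefficients 1,4,5,4,5,4,4,0,0,0 for degrees 0…9.
[x⁹] = 1·0 + 4·4 + 6·4 + 4·1 = 44.

44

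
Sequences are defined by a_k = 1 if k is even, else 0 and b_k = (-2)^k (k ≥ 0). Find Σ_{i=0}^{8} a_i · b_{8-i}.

341

This is [x^8] in the product of the two ordinary generating functions.
Σ = 1·256 + 0·(-128) + 1·64 + 0·(-32) + 1·16 + 0·(-8) + 1·4 + 0·(-2) + 1·1 = 341.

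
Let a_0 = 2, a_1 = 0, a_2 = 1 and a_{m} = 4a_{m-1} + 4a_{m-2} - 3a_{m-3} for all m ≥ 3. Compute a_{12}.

The ordinary generating function has denominator 1 - 4x - 4x^2 + 3x^3.
Iterating the recurrence: a_0,…,a_{12} = 2, 0, 1, -2, -4, -27, -118, -568, -2663, -12570, -59228, -279203, -1316014.

-1316014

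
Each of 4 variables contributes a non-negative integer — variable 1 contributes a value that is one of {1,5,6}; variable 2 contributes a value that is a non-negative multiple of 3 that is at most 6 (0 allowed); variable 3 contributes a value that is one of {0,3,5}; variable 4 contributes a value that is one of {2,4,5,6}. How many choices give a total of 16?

10

The generating function for the choices is (q + q⁵ + q⁶)·(1 + q³ + q⁶)·(1 + q³ + q⁵)·(q² + q⁴ + q⁵ + q⁶); the count is [q¹⁶].
(q + q⁵ + q⁶) has coefficients 0,1,0,0,0,1,1 for degrees 0…6.
(1 + q³ + q⁶) has coefficients 1,0,0,1,0,0,1,0,0,0,0,0,0,0,0,0,0 for degrees 0…16.
Multiplying by (1 + q³ + q⁵) gives running coefficients 1,0,0,2,0,1,2,0,1,1,0,1,0,0,0,0,0 for degrees 0…16.
Finally multiplying by (q² + q⁴ + q⁵ + q⁶), the product of all factors after the first has coefficients 0,0,1,0,1,3,1,3,4,3,4,4,3,3,2,2,1 for degrees 0…16.
[q¹⁶] = 1·2 + 1·4 + 1·4 = 10.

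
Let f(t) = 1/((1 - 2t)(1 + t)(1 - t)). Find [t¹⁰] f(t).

1365

The denominator gives the recurrence a_n = 2a_(n−1) + a_(n−2) − 2a_(n−3) for n ≥ 3; the numerator fixes a_0 = 1, a_1 = 2, a_2 = 5.
Iterating: 1, 2, 5, 10, 21, 42, 85, 170, 341, 682, 1365, so a_10 = 1365.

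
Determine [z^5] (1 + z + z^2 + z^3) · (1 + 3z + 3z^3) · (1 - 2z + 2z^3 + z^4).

3

(1 + z + z^2 + z^3) has coefficients 1,1,1,1 for degrees 0…3.
(1 + 3z + 3z^3) has coefficients 1,3,0,3,0,0 for degrees 0…5.
Finally multiplying by (1 - 2z + 2z^3 + z^4), the product of all factors after the first has coefficients 1,1,-6,5,1,3 for degrees 0…5.
[z^5] = 1·3 + 1·1 + 1·5 + 1·(-6) = 3.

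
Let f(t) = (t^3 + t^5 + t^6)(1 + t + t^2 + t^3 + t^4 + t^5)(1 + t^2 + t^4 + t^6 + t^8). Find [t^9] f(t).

(t^3 + t^5 + t^6) has coefficients 0,0,0,1,0,1,1 for degrees 0…6.
(1 + t + t^2 + t^3 + t^4 + t^5) has coefficients 1,1,1,1,1,1,0,0,0,0 for degrees 0…9.
Finally multiplying by (1 + t^2 + t^4 + t^6 + t^8), the product of all factors after the first has coefficients 1,1,2,2,3,3,3,3,3,3 for degrees 0…9.
[t^9] = 1·3 + 1·3 + 1·2 = 8.

8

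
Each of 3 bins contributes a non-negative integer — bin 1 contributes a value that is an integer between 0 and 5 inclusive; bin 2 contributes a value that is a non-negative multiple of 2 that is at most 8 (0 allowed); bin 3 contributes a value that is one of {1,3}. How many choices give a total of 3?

3

The generating function for the choices is (1 + t + t² + t³ + t⁴ + t⁵)·(1 + t² + t⁴ + t⁶ + t⁸)·(t + t³); the count is [t³].
(1 + t + t² + t³ + t⁴ + t⁵) has coefficients 1,1,1,1 for degrees 0…3.
(1 + t² + t⁴ + t⁶ + t⁸) has coefficients 1,0,1,0 for degrees 0…3.
Finally multiplying by (t + t³), the product of all factors after the first has coefficients 0,1,0,2 for degrees 0…3.
[t³] = 1·2 + 1·0 + 1·1 + 1·0 = 3.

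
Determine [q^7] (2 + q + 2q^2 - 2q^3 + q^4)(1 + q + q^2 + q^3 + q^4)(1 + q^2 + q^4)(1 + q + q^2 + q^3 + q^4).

39

(2 + q + 2q^2 - 2q^3 + q^4) has coefficients 2,1,2,-2,1 for degrees 0…4.
(1 + q + q^2 + q^3 + q^4) has coefficients 1,1,1,1,1,0,0,0 for degrees 0…7.
Multiplying by (1 + q^2 + q^4) gives running coefficients 1,1,2,2,3,2,2,1 for degrees 0…7.
Finally multiplying by (1 + q + q^2 + q^3 + q^4), the product of all factors after the first has coefficients 1,2,4,6,9,10,11,10 for degrees 0…7.
[q^7] = 2·10 + 1·11 + 2·10 − 2·9 + 1·6 = 39.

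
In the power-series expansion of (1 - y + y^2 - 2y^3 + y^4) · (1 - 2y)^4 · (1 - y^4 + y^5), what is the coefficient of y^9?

193

(1 - y + y^2 - 2y^3 + y^4) has coefficients 1,-1,1,-2,1 for degrees 0…4.
(1 - 2y)^4 has coefficients 1,-8,24,-32,16,0,0,0,0,0 for degrees 0…9.
Finally multiplying by (1 - y^4 + y^5), the product of all factors after the first has coefficients 1,-8,24,-32,15,9,-32,56,-48,16 for degrees 0…9.
[y^9] = 1·16 − 1·(-48) + 1·56 − 2·(-32) + 1·9 = 193.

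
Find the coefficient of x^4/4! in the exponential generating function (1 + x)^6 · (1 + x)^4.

5040

The EGF product rule gives c_4 = Σ_{k_1+k_2=4} C(4; k_1,k_2) · ∏ g_i(k_i), where (1+x)^6 gives the falling factorial (6)_k; (1+x)^4 gives the falling factorial (4)_k.
g_1(k) for k = 0…4: 1, 6, 30, 120, 360.
g_2(k) for k = 0…4: 1, 4, 12, 24, 24.
c_4 = Σ_k C(4,k)·g_1(k)·g_2(4−k) = 1·1·24 + 4·6·24 + 6·30·12 + 4·120·4 + 1·360·1 = 24 + 576 + 2160 + 1920 + 360 = 5040.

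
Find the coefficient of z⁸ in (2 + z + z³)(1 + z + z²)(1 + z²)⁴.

(2 + z + z³) has coefficients 2,1,0,1 for degrees 0…3.
(1 + z + z²) has coefficients 1,1,1,0,0,0,0,0,0 for degrees 0…8.
Finally multiplying by (1 + z²)⁴, the product of all factors after the first has coefficients 1,1,5,4,10,6,10,4,5 for degrees 0…8.
[z⁸] = 2·5 + 1·4 + 1·6 = 20.

20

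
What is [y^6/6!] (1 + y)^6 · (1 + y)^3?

60480

The EGF product rule gives c_6 = Σ_{k_1+k_2=6} C(6; k_1,k_2) · ∏ g_i(k_i), where (1+y)^6 gives the falling factorial (6)_k; (1+y)^3 gives the falling factorial (3)_k.
g_1(k) for k = 0…6: 1, 6, 30, 120, 360, 720, 720.
g_2(k) for k = 0…6: 1, 3, 6, 6, 0, 0, 0.
c_6 = Σ_k C(6,k)·g_1(k)·g_2(6−k) = 20·120·6 + 15·360·6 + 6·720·3 + 1·720·1 = 14400 + 32400 + 12960 + 720 = 60480.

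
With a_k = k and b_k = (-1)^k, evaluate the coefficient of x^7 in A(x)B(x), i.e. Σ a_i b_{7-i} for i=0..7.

The convolution is the x^7 coefficient of A(x)B(x).
Σ = 0·(-1) + 1·1 + 2·(-1) + 3·1 + 4·(-1) + 5·1 + 6·(-1) + 7·1 = 4.

4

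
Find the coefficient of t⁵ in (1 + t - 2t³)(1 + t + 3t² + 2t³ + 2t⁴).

(1 + t - 2t³) has coefficients 1,1,0,-2 for degrees 0…3.
(1 + t + 3t² + 2t³ + 2t⁴) has coefficients 1,1,3,2,2,0 for degrees 0…5.
[t⁵] = 1·0 + 1·2 − 2·3 = -4.

-4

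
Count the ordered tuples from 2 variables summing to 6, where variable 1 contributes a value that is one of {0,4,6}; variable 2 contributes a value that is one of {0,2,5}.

2

The generating function for the choices is (1 + t^4 + t^6)·(1 + t^2 + t^5); the count is [t^6].
(1 + t^4 + t^6) has coefficients 1,0,0,0,1,0,1 for degrees 0…6.
(1 + t^2 + t^5) has coefficients 1,0,1,0,0,1,0 for degrees 0…6.
[t^6] = 1·0 + 1·1 + 1·1 = 2.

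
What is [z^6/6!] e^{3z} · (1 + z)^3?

The EGF product rule gives c_6 = Σ_{k_1+k_2=6} C(6; k_1,k_2) · ∏ g_i(k_i), where e^{3z} gives (3)^k; (1+z)^3 gives the falling factorial (3)_k.
g_1(k) for k = 0…6: 1, 3, 9, 27, 81, 243, 729.
g_2(k) for k = 0…6: 1, 3, 6, 6, 0, 0, 0.
c_6 = Σ_k C(6,k)·g_1(k)·g_2(6−k) = 20·27·6 + 15·81·6 + 6·243·3 + 1·729·1 = 3240 + 7290 + 4374 + 729 = 15633.

15633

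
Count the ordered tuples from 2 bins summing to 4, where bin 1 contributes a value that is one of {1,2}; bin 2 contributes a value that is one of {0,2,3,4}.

2

The generating function for the choices is (y + y²)·(1 + y² + y³ + y⁴); the count is [y⁴].
(y + y²) has coefficients 0,1,1 for degrees 0…2.
(1 + y² + y³ + y⁴) has coefficients 1,0,1,1,1 for degrees 0…4.
[y⁴] = 1·1 + 1·1 = 2.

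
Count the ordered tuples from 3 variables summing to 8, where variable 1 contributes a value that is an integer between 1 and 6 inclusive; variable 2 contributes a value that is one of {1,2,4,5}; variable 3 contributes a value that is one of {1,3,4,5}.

The generating function for the choices is (q + q² + q³ + q⁴ + q⁵ + q⁶)·(q + q² + q⁴ + q⁵)·(q + q³ + q⁴ + q⁵); the count is [q⁸].
(q + q² + q³ + q⁴ + q⁵ + q⁶) has coefficients 0,1,1,1,1,1,1 for degrees 0…6.
(q + q² + q⁴ + q⁵) has coefficients 0,1,1,0,1,1,0,0,0 for degrees 0…8.
Finally multiplying by (q + q³ + q⁴ + q⁵), the product of all factors after the first has coefficients 0,0,1,1,1,3,3,2,2 for degrees 0…8.
[q⁸] = 1·2 + 1·3 + 1·3 + 1·1 + 1·1 + 1·1 = 11.

11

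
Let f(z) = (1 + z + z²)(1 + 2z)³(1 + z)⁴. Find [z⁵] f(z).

(1 + z + z²) has coefficients 1,1,1 for degrees 0…2.
(1 + 2z)³ has coefficients 1,6,12,8,0,0 for degrees 0…5.
Finally multiplying by (1 + z)⁴, the product of all factors after the first has coefficients 1,10,42,96,129,102 for degrees 0…5.
[z⁵] = 1·102 + 1·129 + 1·96 = 327.

327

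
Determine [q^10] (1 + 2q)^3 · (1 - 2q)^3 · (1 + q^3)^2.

(1 + 2q)^3 has coefficients 1,6,12,8 for degrees 0…3.
(1 - 2q)^3 has coefficients 1,-6,12,-8,0,0,0,0,0,0,0 for degrees 0…10.
Finally multiplying by (1 + q^3)^2, the product of all factors after the first has coefficients 1,-6,12,-6,-12,24,-15,-6,12,-8,0 for degrees 0…10.
[q^10] = 1·0 + 6·(-8) + 12·12 + 8·(-6) = 48.

48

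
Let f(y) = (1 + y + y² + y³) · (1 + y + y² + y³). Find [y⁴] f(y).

(1 + y + y² + y³) has coefficients 1,1,1,1 for degrees 0…3.
(1 + y + y² + y³) has coefficients 1,1,1,1,0 for degrees 0…4.
[y⁴] = 1·0 + 1·1 + 1·1 + 1·1 = 3.

3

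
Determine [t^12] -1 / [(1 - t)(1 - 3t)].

Partial fractions give a closed form: a_n = (1/2)·1^n + (-3/2)·3^n.
At n = 12: a_12 = -797161.

-797161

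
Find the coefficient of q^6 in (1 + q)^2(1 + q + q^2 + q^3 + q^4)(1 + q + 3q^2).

(1 + q)^2 has coefficients 1,2,1 for degrees 0…2.
(1 + q + q^2 + q^3 + q^4) has coefficients 1,1,1,1,1,0,0 for degrees 0…6.
Finally multiplying by (1 + q + 3q^2), the product of all factors after the first has coefficients 1,2,5,5,5,4,3 for degrees 0…6.
[q^6] = 1·3 + 2·4 + 1·5 = 16.

16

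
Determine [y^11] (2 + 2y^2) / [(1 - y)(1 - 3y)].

590488

The denominator gives the recurrence a_n = 4a_(n−1) − 3a_(n−2) for n ≥ 3; the numerator fixes a_0 = 2, a_1 = 8, a_2 = 28.
Iterating: 2, 8, 28, 88, 268, 808, 2428, 7288, 21868, 65608, 196828, 590488, so a_11 = 590488.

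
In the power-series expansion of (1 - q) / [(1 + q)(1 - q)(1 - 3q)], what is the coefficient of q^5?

182

Partial fractions give a closed form: a_n = (1/4)·(-1)^n + (3/4)·3^n.
At n = 5: a_5 = 182.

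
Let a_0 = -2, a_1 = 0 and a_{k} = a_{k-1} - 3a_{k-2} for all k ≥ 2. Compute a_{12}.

1518

The ordinary generating function has denominator 1 - y + 3y^2.
Iterating the recurrence: a_0,…,a_{12} = -2, 0, 6, 6, -12, -30, 6, 96, 78, -210, -444, 186, 1518.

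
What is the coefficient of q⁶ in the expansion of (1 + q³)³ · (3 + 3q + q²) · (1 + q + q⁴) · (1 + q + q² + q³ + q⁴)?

(1 + q³)³ has coefficients 1,0,0,3,0,0,3 for degrees 0…6.
(3 + 3q + q²) has coefficients 3,3,1,0,0,0,0 for degrees 0…6.
Multiplying by (1 + q + q⁴) gives running coefficients 3,6,4,1,3,3,1 for degrees 0…6.
Finally multiplying by (1 + q + q² + q³ + q⁴), the product of all factors after the first has coefficients 3,9,13,14,17,17,12 for degrees 0…6.
[q⁶] = 1·12 + 3·14 + 3·3 = 63.

63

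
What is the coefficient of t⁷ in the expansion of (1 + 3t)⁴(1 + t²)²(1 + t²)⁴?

(1 + 3t)⁴ has coefficients 1,12,54,108,81 for degrees 0…4.
(1 + t²)² has coefficients 1,0,2,0,1,0,0,0 for degrees 0…7.
Finally multiplying by (1 + t²)⁴, the product of all factors after the first has coefficients 1,0,6,0,15,0,20,0 for degrees 0…7.
[t⁷] = 1·0 + 12·20 + 54·0 + 108·15 + 81·0 = 1860.

1860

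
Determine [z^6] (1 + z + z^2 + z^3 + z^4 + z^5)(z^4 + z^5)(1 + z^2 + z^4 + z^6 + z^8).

3

(1 + z + z^2 + z^3 + z^4 + z^5) has coefficients 1,1,1,1,1,1 for degrees 0…5.
(z^4 + z^5) has coefficients 0,0,0,0,1,1,0 for degrees 0…6.
Finally multiplying by (1 + z^2 + z^4 + z^6 + z^8), the product of all factors after the first has coefficients 0,0,0,0,1,1,1 for degrees 0…6.
[z^6] = 1·1 + 1·1 + 1·1 + 1·0 + 1·0 + 1·0 = 3.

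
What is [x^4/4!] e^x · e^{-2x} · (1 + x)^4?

-15

The EGF product rule gives c_4 = Σ_{k_1+k_2+k_3=4} C(4; k_1,k_2,k_3) · ∏ g_i(k_i), where e^x gives (1)^k; e^{-2x} gives (-2)^k; (1+x)^4 gives the falling factorial (4)_k.
g_1(k) for k = 0…4: 1, 1, 1, 1, 1.
g_2(k) for k = 0…4: 1, -2, 4, -8, 16.
g_3(k) for k = 0…4: 1, 4, 12, 24, 24.
First combine the last two factors: h(k) = Σ_j C(k,j)·g_2(j)·g_3(k−j) for k = 0…4: 1, 2, 0, -8, 8.
c_4 = Σ_k C(4,k)·g_1(k)·h(4−k) = 1·1·8 + 4·1·(-8) + 4·1·2 + 1·1·1 = 8 − 32 + 8 + 1 = -15.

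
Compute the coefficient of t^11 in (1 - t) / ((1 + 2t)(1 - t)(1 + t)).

Partial fractions give a closed form: a_n = (2)·(-2)^n + (-1)·(-1)^n.
At n = 11: a_11 = -4095.

-4095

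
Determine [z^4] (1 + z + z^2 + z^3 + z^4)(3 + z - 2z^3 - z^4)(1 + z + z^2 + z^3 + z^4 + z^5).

14

(1 + z + z^2 + z^3 + z^4) has coefficients 1,1,1,1,1 for degrees 0…4.
(3 + z - 2z^3 - z^4) has coefficients 3,1,0,-2,-1 for degrees 0…4.
Finally multiplying by (1 + z + z^2 + z^3 + z^4 + z^5), the product of all factors after the first has coefficients 3,4,4,2,1 for degrees 0…4.
[z^4] = 1·1 + 1·2 + 1·4 + 1·4 + 1·3 = 14.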